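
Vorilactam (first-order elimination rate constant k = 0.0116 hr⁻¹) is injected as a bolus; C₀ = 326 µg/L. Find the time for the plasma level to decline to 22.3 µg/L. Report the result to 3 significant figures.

C(t) = C₀ e^(−kt)  ⇒  t = ln(C₀/C) / k
t = ln(326/22.3) / 0.01160 = 2.682 / 0.01160 ≈ 231 hours

231 hours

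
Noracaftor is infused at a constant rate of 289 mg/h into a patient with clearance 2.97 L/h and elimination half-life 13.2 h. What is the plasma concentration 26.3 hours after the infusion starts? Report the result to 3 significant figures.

Css = rate / CL = 289 / 2.97 = 97.31 mg/L
k = ln 2 / 13.2 = 0.05251 h⁻¹
C(t) = Css (1 − e^(−kt)) = 97.31 × (1 − e^(−1.381)) = 97.31 × 0.7487 ≈ 72.9 mg/L

72.9 mg/L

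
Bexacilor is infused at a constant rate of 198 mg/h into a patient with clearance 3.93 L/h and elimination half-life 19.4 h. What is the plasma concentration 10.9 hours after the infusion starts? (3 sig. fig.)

Css = rate / CL = 198 / 3.93 = 50.38 mg/L
k = ln 2 / 19.4 = 0.03573 h⁻¹
C(t) = Css (1 − e^(−kt)) = 50.38 × (1 − e^(−0.3894)) = 50.38 × 0.3226 ≈ 16.3 mg/L

16.3 mg/L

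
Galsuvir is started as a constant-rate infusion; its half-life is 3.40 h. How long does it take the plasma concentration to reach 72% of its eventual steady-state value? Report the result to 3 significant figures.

k = ln 2 / 3.40 = 0.2039 h⁻¹
f = 1 − e^(−kt)  ⇒  t = −ln(1 − f) / k
t = −ln(1 − 0.72) / 0.2039 = 1.273 / 0.2039 ≈ 6.24 hours

6.24 hours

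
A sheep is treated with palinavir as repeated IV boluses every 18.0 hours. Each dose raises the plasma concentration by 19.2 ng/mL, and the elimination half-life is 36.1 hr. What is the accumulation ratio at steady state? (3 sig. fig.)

k = ln 2 / 36.1 = 0.01920 hr⁻¹
Fraction remaining after one interval: e^(−kτ) = e^(−0.01920 × 18.0) = 0.7078
R = 1 / (1 − 0.7078) = 1 / 0.2922 ≈ 3.42

3.42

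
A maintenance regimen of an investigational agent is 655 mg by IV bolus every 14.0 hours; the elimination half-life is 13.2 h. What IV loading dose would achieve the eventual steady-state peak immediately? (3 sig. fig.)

k = ln 2 / 13.2 = 0.05251 h⁻¹
Accumulation ratio R = 1 / (1 − e^(−kτ)) = 1 / (1 − e^(−0.05251×14.0)) = 1 / (1 − 0.4794) = 1.921
Loading dose = maintenance dose × R = 655 × 1.921 ≈ 1260 mg

1260 mg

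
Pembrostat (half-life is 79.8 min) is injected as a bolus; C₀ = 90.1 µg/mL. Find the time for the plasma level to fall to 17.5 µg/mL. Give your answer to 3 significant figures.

189 minutes

k = ln 2 / 79.8 = 0.008686 min⁻¹
C(t) = C₀ e^(−kt)  ⇒  t = ln(C₀/C) / k
t = ln(90.1/17.5) / 0.008686 = 1.639 / 0.008686 ≈ 189 minutes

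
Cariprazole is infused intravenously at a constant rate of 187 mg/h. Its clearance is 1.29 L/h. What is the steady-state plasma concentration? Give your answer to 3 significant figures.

Css = infusion rate / CL = 187 / 1.29 ≈ 145 µg/mL

145 µg/mL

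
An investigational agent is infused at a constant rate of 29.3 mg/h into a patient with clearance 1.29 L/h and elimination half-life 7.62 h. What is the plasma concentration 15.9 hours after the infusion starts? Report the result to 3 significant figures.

17.4 µg/mL

Css = rate / CL = 29.3 / 1.29 = 22.71 µg/mL
k = ln 2 / 7.62 = 0.09096 h⁻¹
C(t) = Css (1 − e^(−kt)) = 22.71 × (1 − e^(−1.446)) = 22.71 × 0.7646 ≈ 17.4 µg/mL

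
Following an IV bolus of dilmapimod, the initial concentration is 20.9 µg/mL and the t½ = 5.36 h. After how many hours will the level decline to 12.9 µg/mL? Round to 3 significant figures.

3.73 hours

k = ln 2 / 5.36 = 0.1293 h⁻¹
C(t) = C₀ e^(−kt)  ⇒  t = ln(C₀/C) / k
t = ln(20.9/12.9) / 0.1293 = 0.4825 / 0.1293 ≈ 3.73 hours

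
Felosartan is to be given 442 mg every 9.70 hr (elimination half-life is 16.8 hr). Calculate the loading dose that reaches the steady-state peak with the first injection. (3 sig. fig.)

1340 mg

k = ln 2 / 16.8 = 0.04126 hr⁻¹
Accumulation ratio R = 1 / (1 − e^(−kτ)) = 1 / (1 − e^(−0.04126×9.70)) = 1 / (1 − 0.6702) = 3.032
Loading dose = maintenance dose × R = 442 × 3.032 ≈ 1340 mg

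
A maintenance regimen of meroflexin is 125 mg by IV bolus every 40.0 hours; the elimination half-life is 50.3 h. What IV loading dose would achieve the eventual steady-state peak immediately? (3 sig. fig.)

295 mg

k = ln 2 / 50.3 = 0.01378 h⁻¹
Accumulation ratio R = 1 / (1 − e^(−kτ)) = 1 / (1 − e^(−0.01378×40.0)) = 1 / (1 − 0.5763) = 2.360
Loading dose = maintenance dose × R = 125 × 2.360 ≈ 295 mg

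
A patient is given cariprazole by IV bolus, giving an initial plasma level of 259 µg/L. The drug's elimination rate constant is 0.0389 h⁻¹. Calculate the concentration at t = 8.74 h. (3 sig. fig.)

C(t) = C₀ e^(−kt) = 259 × e^(−0.03890 × 8.74) = 259 × e^(−0.3400) = 259 × 0.7118 ≈ 184 µg/L

184 µg/L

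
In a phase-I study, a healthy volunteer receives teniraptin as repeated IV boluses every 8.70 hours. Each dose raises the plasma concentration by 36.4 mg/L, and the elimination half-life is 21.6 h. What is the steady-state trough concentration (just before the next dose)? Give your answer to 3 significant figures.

113 mg/L

k = ln 2 / 21.6 = 0.03209 h⁻¹
Fraction remaining after one interval: e^(−kτ) = e^(−0.03209 × 8.70) = 0.7564
R = 1 / (1 − 0.7564) = 4.105
Css,max = 36.4 × 4.105 = 149.4 mg/L
Css,min = Css,max × e^(−kτ) = 149.4 × 0.7564 ≈ 113 mg/L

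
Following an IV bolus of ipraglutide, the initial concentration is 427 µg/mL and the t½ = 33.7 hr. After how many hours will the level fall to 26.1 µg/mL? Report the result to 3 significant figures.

k = ln 2 / 33.7 = 0.02057 hr⁻¹
C(t) = C₀ e^(−kt)  ⇒  t = ln(C₀/C) / k
t = ln(427/26.1) / 0.02057 = 2.795 / 0.02057 ≈ 136 hours

136 hours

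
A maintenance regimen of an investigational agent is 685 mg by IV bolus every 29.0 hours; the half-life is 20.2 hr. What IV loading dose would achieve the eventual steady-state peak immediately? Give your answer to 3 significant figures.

k = ln 2 / 20.2 = 0.03431 hr⁻¹
Accumulation ratio R = 1 / (1 − e^(−kτ)) = 1 / (1 − e^(−0.03431×29.0)) = 1 / (1 − 0.3697) = 1.587
Loading dose = maintenance dose × R = 685 × 1.587 ≈ 1090 mg

1090 mg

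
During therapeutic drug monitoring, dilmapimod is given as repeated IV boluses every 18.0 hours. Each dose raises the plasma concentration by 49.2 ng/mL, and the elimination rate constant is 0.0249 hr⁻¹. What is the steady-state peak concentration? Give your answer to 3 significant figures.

Fraction remaining after one interval: e^(−kτ) = e^(−0.02490 × 18.0) = 0.6388
R = 1 / (1 − 0.6388) = 2.768
Css,max = 49.2 × 2.768 ≈ 136 ng/mL

136 ng/mL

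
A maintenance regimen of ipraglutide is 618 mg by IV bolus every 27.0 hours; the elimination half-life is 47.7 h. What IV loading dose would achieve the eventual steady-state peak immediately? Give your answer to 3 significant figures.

k = ln 2 / 47.7 = 0.01453 h⁻¹
Accumulation ratio R = 1 / (1 − e^(−kτ)) = 1 / (1 − e^(−0.01453×27.0)) = 1 / (1 − 0.6755) = 3.081
Loading dose = maintenance dose × R = 618 × 3.081 ≈ 1900 mg

1900 mg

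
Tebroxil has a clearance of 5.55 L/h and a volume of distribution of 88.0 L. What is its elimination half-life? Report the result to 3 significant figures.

11.0 hours

k = CL / V = 5.55 / 88.0 = 0.06307 h⁻¹
t½ = ln 2 / k = ln 2 / 0.06307 ≈ 11.0 hours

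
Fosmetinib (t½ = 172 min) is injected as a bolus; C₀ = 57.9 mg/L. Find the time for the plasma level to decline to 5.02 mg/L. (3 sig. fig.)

607 minutes

k = ln 2 / 172 = 0.004030 min⁻¹
C(t) = C₀ e^(−kt)  ⇒  t = ln(C₀/C) / k
t = ln(57.9/5.02) / 0.004030 = 2.445 / 0.004030 ≈ 607 minutes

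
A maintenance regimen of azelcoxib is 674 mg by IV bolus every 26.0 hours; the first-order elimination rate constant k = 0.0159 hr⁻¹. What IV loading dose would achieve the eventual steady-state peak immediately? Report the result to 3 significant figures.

1990 mg

Accumulation ratio R = 1 / (1 − e^(−kτ)) = 1 / (1 − e^(−0.01590×26.0)) = 1 / (1 − 0.6614) = 2.953
Loading dose = maintenance dose × R = 674 × 2.953 ≈ 1990 mg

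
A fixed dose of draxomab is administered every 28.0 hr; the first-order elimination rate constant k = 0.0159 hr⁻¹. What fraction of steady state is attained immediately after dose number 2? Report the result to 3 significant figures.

0.590

f_n = 1 − e^(−nkτ) = 1 − e^(−2 × 0.01590 × 28.0) = 1 − e^(−0.8904) = 1 − 0.4105 ≈ 0.590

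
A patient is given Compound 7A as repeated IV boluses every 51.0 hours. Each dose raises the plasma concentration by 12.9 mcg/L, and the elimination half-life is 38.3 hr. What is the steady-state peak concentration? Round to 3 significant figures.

21.4 mcg/L

k = ln 2 / 38.3 = 0.01810 hr⁻¹
Fraction remaining after one interval: e^(−kτ) = e^(−0.01810 × 51.0) = 0.3973
R = 1 / (1 − 0.3973) = 1.659
Css,max = 12.9 × 1.659 ≈ 21.4 mcg/L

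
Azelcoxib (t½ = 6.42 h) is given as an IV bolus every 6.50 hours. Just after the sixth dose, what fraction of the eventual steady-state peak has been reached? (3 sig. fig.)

k = ln 2 / 6.42 = 0.1080 h⁻¹
f_n = 1 − e^(−nkτ) = 1 − e^(−6 × 0.1080 × 6.50) = 1 − e^(−4.211) = 1 − 0.01484 ≈ 0.985

0.985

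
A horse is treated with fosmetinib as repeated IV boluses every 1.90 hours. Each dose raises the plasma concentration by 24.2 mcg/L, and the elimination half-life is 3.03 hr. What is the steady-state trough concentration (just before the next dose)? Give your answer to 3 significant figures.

44.5 mcg/L

k = ln 2 / 3.03 = 0.2288 hr⁻¹
Fraction remaining after one interval: e^(−kτ) = e^(−0.2288 × 1.90) = 0.6475
R = 1 / (1 − 0.6475) = 2.837
Css,max = 24.2 × 2.837 = 68.65 mcg/L
Css,min = Css,max × e^(−kτ) = 68.65 × 0.6475 ≈ 44.5 mcg/L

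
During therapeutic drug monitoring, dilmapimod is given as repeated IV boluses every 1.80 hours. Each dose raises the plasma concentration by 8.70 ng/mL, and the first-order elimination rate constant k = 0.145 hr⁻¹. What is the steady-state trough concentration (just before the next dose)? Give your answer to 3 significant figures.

29.2 ng/mL

Fraction remaining after one interval: e^(−kτ) = e^(−0.1450 × 1.80) = 0.7703
R = 1 / (1 − 0.7703) = 4.353
Css,max = 8.70 × 4.353 = 37.87 ng/mL
Css,min = Css,max × e^(−kτ) = 37.87 × 0.7703 ≈ 29.2 ng/mL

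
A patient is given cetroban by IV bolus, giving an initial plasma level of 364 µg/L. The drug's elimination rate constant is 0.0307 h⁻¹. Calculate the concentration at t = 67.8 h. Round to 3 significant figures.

45.4 µg/L

C(t) = C₀ e^(−kt) = 364 × e^(−0.03070 × 67.8) = 364 × e^(−2.081) = 364 × 0.1247 ≈ 45.4 µg/L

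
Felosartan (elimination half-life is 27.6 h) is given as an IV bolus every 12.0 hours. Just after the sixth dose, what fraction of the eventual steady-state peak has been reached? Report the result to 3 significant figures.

0.836

k = ln 2 / 27.6 = 0.02511 h⁻¹
f_n = 1 − e^(−nkτ) = 1 − e^(−6 × 0.02511 × 12.0) = 1 − e^(−1.808) = 1 − 0.1639 ≈ 0.836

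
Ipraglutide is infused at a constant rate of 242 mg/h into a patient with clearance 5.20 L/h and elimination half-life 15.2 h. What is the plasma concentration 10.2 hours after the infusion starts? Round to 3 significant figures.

Css = rate / CL = 242 / 5.20 = 46.54 mg/L
k = ln 2 / 15.2 = 0.04560 h⁻¹
C(t) = Css (1 − e^(−kt)) = 46.54 × (1 − e^(−0.4651)) = 46.54 × 0.3720 ≈ 17.3 mg/L

17.3 mg/L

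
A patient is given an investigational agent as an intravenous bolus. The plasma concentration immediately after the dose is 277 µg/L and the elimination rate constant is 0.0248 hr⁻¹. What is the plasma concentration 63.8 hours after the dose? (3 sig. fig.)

56.9 µg/L

C(t) = C₀ e^(−kt) = 277 × e^(−0.02480 × 63.8) = 277 × e^(−1.582) = 277 × 0.2055 ≈ 56.9 µg/L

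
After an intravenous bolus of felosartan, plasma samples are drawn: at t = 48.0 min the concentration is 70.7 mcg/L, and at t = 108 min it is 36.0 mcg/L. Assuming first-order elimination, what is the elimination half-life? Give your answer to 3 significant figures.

61.6 minutes

k = ln(C₁/C₂) / (t₂ − t₁) = ln(70.7/36.0) / (108 − 48.0)
  = 0.6749 / 60.00 = 0.01125 min⁻¹
t½ = ln 2 / k = ln 2 / 0.01125 ≈ 61.6 minutes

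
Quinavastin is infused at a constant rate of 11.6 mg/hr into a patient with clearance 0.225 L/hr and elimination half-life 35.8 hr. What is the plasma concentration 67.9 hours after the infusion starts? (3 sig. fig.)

Css = rate / CL = 11.6 / 0.225 = 51.56 mg/L
k = ln 2 / 35.8 = 0.01936 hr⁻¹
C(t) = Css (1 − e^(−kt)) = 51.56 × (1 − e^(−1.315)) = 51.56 × 0.7314 ≈ 37.7 mg/L

37.7 mg/L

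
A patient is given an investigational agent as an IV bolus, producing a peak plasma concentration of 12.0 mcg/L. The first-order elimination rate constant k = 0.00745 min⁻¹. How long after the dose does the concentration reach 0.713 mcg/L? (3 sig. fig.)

C(t) = C₀ e^(−kt)  ⇒  t = ln(C₀/C) / k
t = ln(12.0/0.713) / 0.007450 = 2.823 / 0.007450 ≈ 379 minutes

379 minutes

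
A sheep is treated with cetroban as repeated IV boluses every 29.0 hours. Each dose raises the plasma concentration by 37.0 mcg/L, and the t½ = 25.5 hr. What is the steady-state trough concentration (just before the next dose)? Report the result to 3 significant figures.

k = ln 2 / 25.5 = 0.02718 hr⁻¹
Fraction remaining after one interval: e^(−kτ) = e^(−0.02718 × 29.0) = 0.4546
R = 1 / (1 − 0.4546) = 1.834
Css,max = 37.0 × 1.834 = 67.84 mcg/L
Css,min = Css,max × e^(−kτ) = 67.84 × 0.4546 ≈ 30.8 mcg/L

30.8 mcg/L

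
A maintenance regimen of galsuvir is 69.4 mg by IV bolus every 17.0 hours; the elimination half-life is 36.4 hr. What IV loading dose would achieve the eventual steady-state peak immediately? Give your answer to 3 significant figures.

k = ln 2 / 36.4 = 0.01904 hr⁻¹
Accumulation ratio R = 1 / (1 − e^(−kτ)) = 1 / (1 − e^(−0.01904×17.0)) = 1 / (1 − 0.7235) = 3.616
Loading dose = maintenance dose × R = 69.4 × 3.616 ≈ 251 mg

251 mg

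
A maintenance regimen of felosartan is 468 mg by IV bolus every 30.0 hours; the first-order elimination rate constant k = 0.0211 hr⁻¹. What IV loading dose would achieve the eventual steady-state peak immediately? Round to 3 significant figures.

998 mg

Accumulation ratio R = 1 / (1 − e^(−kτ)) = 1 / (1 − e^(−0.02110×30.0)) = 1 / (1 − 0.5310) = 2.132
Loading dose = maintenance dose × R = 468 × 2.132 ≈ 998 mg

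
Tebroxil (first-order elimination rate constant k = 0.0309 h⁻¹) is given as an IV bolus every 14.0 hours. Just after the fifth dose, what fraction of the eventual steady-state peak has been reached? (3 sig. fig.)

0.885

f_n = 1 − e^(−nkτ) = 1 − e^(−5 × 0.03090 × 14.0) = 1 − e^(−2.163) = 1 − 0.1150 ≈ 0.885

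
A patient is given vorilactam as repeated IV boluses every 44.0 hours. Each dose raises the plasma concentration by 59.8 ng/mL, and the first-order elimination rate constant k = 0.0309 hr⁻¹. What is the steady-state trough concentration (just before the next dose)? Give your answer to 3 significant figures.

Fraction remaining after one interval: e^(−kτ) = e^(−0.03090 × 44.0) = 0.2568
R = 1 / (1 − 0.2568) = 1.345
Css,max = 59.8 × 1.345 = 80.46 ng/mL
Css,min = Css,max × e^(−kτ) = 80.46 × 0.2568 ≈ 20.7 ng/mL

20.7 ng/mL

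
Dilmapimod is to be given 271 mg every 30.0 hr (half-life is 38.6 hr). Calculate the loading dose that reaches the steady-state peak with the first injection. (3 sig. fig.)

651 mg

k = ln 2 / 38.6 = 0.01796 hr⁻¹
Accumulation ratio R = 1 / (1 − e^(−kτ)) = 1 / (1 − e^(−0.01796×30.0)) = 1 / (1 − 0.5835) = 2.401
Loading dose = maintenance dose × R = 271 × 2.401 ≈ 651 mg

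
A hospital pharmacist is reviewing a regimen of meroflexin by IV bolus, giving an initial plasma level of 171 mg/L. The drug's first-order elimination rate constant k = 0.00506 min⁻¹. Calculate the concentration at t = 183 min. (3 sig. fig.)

C(t) = C₀ e^(−kt) = 171 × e^(−0.005060 × 183) = 171 × e^(−0.9260) = 171 × 0.3961 ≈ 67.7 mg/L

67.7 mg/L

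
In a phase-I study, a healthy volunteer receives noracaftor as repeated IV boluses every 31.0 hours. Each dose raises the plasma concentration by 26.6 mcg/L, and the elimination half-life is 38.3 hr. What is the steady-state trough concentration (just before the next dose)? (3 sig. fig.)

35.3 mcg/L

k = ln 2 / 38.3 = 0.01810 hr⁻¹
Fraction remaining after one interval: e^(−kτ) = e^(−0.01810 × 31.0) = 0.5706
R = 1 / (1 − 0.5706) = 2.329
Css,max = 26.6 × 2.329 = 61.95 mcg/L
Css,min = Css,max × e^(−kτ) = 61.95 × 0.5706 ≈ 35.3 mcg/L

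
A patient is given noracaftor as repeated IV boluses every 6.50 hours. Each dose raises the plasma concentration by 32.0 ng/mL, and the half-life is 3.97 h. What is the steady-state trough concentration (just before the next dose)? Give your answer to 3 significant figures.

k = ln 2 / 3.97 = 0.1746 h⁻¹
Fraction remaining after one interval: e^(−kτ) = e^(−0.1746 × 6.50) = 0.3215
R = 1 / (1 − 0.3215) = 1.474
Css,max = 32.0 × 1.474 = 47.16 ng/mL
Css,min = Css,max × e^(−kτ) = 47.16 × 0.3215 ≈ 15.2 ng/mL

15.2 ng/mL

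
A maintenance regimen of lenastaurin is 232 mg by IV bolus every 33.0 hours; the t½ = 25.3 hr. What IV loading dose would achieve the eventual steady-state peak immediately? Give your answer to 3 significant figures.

390 mg

k = ln 2 / 25.3 = 0.02740 hr⁻¹
Accumulation ratio R = 1 / (1 − e^(−kτ)) = 1 / (1 − e^(−0.02740×33.0)) = 1 / (1 − 0.4049) = 1.680
Loading dose = maintenance dose × R = 232 × 1.680 ≈ 390 mg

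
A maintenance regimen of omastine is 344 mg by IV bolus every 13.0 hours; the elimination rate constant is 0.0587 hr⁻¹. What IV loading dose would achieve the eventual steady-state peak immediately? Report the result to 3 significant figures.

644 mg

Accumulation ratio R = 1 / (1 − e^(−kτ)) = 1 / (1 − e^(−0.05870×13.0)) = 1 / (1 − 0.4662) = 1.873
Loading dose = maintenance dose × R = 344 × 1.873 ≈ 644 mg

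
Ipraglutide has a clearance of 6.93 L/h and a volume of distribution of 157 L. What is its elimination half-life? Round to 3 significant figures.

k = CL / V = 6.93 / 157 = 0.04414 h⁻¹
t½ = ln 2 / k = ln 2 / 0.04414 ≈ 15.7 hours

15.7 hours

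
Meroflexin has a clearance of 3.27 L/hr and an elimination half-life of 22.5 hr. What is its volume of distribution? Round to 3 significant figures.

k = ln 2 / t½ = ln 2 / 22.5 = 0.03081 hr⁻¹
V = CL / k = 3.27 / 0.03081 ≈ 106 L

106 L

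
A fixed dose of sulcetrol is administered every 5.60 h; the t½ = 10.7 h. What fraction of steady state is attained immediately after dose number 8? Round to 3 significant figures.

0.945

k = ln 2 / 10.7 = 0.06478 h⁻¹
f_n = 1 − e^(−nkτ) = 1 − e^(−8 × 0.06478 × 5.60) = 1 − e^(−2.902) = 1 − 0.05491 ≈ 0.945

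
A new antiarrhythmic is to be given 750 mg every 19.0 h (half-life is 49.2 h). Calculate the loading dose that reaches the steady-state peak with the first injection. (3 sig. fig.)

k = ln 2 / 49.2 = 0.01409 h⁻¹
Accumulation ratio R = 1 / (1 − e^(−kτ)) = 1 / (1 − e^(−0.01409×19.0)) = 1 / (1 − 0.7652) = 4.258
Loading dose = maintenance dose × R = 750 × 4.258 ≈ 3190 mg

3190 mg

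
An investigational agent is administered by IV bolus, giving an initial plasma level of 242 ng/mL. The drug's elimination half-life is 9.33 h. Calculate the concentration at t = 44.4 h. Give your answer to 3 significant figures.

8.94 ng/mL

k = ln 2 / 9.33 = 0.07429 h⁻¹
C(t) = C₀ e^(−kt) = 242 × e^(−0.07429 × 44.4) = 242 × e^(−3.299) = 242 × 0.03694 ≈ 8.94 ng/mL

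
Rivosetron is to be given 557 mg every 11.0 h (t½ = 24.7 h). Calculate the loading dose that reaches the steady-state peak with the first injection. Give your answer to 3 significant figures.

2100 mg

k = ln 2 / 24.7 = 0.02806 h⁻¹
Accumulation ratio R = 1 / (1 − e^(−kτ)) = 1 / (1 − e^(−0.02806×11.0)) = 1 / (1 − 0.7344) = 3.765
Loading dose = maintenance dose × R = 557 × 3.765 ≈ 2100 mg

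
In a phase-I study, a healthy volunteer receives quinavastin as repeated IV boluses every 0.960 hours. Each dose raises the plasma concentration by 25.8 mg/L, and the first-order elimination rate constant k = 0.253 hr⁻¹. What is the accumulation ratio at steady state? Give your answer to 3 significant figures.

Fraction remaining after one interval: e^(−kτ) = e^(−0.2530 × 0.960) = 0.7844
R = 1 / (1 − 0.7844) = 1 / 0.2156 ≈ 4.64

4.64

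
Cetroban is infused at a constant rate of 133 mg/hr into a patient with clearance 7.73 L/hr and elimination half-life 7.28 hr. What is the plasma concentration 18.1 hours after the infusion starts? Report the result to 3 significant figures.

14.1 µg/mL

Css = rate / CL = 133 / 7.73 = 17.21 µg/mL
k = ln 2 / 7.28 = 0.09521 hr⁻¹
C(t) = Css (1 − e^(−kt)) = 17.21 × (1 − e^(−1.723)) = 17.21 × 0.8215 ≈ 14.1 µg/mL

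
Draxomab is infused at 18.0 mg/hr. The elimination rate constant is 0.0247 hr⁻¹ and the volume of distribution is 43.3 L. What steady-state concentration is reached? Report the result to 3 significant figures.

16.8 mg/L

CL = k · V = 0.0247 × 43.3 = 1.070 L/hr
Css = rate / CL = 18.0 / 1.070 ≈ 16.8 mg/L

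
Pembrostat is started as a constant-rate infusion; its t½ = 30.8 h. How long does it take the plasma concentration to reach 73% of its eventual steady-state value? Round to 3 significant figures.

k = ln 2 / 30.8 = 0.02250 h⁻¹
f = 1 − e^(−kt)  ⇒  t = −ln(1 − f) / k
t = −ln(1 − 0.73) / 0.02250 = 1.309 / 0.02250 ≈ 58.2 hours

58.2 hours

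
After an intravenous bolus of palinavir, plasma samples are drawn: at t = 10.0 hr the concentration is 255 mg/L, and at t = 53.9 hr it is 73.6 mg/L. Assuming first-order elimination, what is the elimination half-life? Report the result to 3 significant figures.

24.5 hours

k = ln(C₁/C₂) / (t₂ − t₁) = ln(255/73.6) / (53.9 − 10.0)
  = 1.243 / 43.90 = 0.02831 hr⁻¹
t½ = ln 2 / k = ln 2 / 0.02831 ≈ 24.5 hours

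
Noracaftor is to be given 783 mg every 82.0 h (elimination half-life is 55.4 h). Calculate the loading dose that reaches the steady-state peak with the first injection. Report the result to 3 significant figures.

1220 mg

k = ln 2 / 55.4 = 0.01251 h⁻¹
Accumulation ratio R = 1 / (1 − e^(−kτ)) = 1 / (1 − e^(−0.01251×82.0)) = 1 / (1 − 0.3585) = 1.559
Loading dose = maintenance dose × R = 783 × 1.559 ≈ 1220 mg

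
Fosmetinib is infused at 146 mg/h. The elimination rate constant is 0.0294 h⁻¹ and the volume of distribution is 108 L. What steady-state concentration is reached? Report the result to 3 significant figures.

46.0 µg/mL

CL = k · V = 0.0294 × 108 = 3.175 L/h
Css = rate / CL = 146 / 3.175 ≈ 46.0 µg/mL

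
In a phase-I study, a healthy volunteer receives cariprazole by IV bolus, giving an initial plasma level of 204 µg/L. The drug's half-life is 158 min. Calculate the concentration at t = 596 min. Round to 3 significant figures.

k = ln 2 / 158 = 0.004387 min⁻¹
C(t) = C₀ e^(−kt) = 204 × e^(−0.004387 × 596) = 204 × e^(−2.615) = 204 × 0.07319 ≈ 14.9 µg/L

14.9 µg/L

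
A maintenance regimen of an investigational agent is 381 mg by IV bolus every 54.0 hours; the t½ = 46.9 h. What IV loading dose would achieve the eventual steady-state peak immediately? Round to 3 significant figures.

693 mg

k = ln 2 / 46.9 = 0.01478 h⁻¹
Accumulation ratio R = 1 / (1 − e^(−kτ)) = 1 / (1 − e^(−0.01478×54.0)) = 1 / (1 − 0.4502) = 1.819
Loading dose = maintenance dose × R = 381 × 1.819 ≈ 693 mg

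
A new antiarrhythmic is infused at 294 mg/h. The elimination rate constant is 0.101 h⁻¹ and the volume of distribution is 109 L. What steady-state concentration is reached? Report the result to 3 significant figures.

CL = k · V = 0.101 × 109 = 11.01 L/h
Css = rate / CL = 294 / 11.01 ≈ 26.7 µg/mL

26.7 µg/mL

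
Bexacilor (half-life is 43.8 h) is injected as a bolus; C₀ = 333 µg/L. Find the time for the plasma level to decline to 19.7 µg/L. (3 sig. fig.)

k = ln 2 / 43.8 = 0.01583 h⁻¹
C(t) = C₀ e^(−kt)  ⇒  t = ln(C₀/C) / k
t = ln(333/19.7) / 0.01583 = 2.828 / 0.01583 ≈ 179 hours

179 hours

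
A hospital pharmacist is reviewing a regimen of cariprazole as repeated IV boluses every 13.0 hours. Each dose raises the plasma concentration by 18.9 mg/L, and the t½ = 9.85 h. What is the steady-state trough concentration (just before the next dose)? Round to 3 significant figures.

k = ln 2 / 9.85 = 0.07037 h⁻¹
Fraction remaining after one interval: e^(−kτ) = e^(−0.07037 × 13.0) = 0.4006
R = 1 / (1 − 0.4006) = 1.668
Css,max = 18.9 × 1.668 = 31.53 mg/L
Css,min = Css,max × e^(−kτ) = 31.53 × 0.4006 ≈ 12.6 mg/L

12.6 mg/L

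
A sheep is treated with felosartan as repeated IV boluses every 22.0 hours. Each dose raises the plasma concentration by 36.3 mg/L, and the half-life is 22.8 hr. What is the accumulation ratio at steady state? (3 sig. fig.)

2.05

k = ln 2 / 22.8 = 0.03040 hr⁻¹
Fraction remaining after one interval: e^(−kτ) = e^(−0.03040 × 22.0) = 0.5123
R = 1 / (1 − 0.5123) = 1 / 0.4877 ≈ 2.05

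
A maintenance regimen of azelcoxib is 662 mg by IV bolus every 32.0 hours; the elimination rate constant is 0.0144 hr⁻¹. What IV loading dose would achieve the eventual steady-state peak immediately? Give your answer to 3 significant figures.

1790 mg

Accumulation ratio R = 1 / (1 − e^(−kτ)) = 1 / (1 − e^(−0.01440×32.0)) = 1 / (1 − 0.6308) = 2.708
Loading dose = maintenance dose × R = 662 × 2.708 ≈ 1790 mg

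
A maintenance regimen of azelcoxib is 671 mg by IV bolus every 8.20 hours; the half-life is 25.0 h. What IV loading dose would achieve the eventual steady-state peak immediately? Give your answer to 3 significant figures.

3300 mg

k = ln 2 / 25.0 = 0.02773 h⁻¹
Accumulation ratio R = 1 / (1 − e^(−kτ)) = 1 / (1 − e^(−0.02773×8.20)) = 1 / (1 − 0.7966) = 4.917
Loading dose = maintenance dose × R = 671 × 4.917 ≈ 3300 mg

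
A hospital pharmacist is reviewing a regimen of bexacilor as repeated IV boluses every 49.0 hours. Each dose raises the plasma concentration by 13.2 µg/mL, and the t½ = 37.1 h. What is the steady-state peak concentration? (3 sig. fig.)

k = ln 2 / 37.1 = 0.01868 h⁻¹
Fraction remaining after one interval: e^(−kτ) = e^(−0.01868 × 49.0) = 0.4003
R = 1 / (1 − 0.4003) = 1.668
Css,max = 13.2 × 1.668 ≈ 22.0 µg/mL

22.0 µg/mL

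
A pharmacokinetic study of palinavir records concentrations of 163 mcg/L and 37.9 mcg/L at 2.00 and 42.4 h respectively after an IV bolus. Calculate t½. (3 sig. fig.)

k = ln(C₁/C₂) / (t₂ − t₁) = ln(163/37.9) / (42.4 − 2.00)
  = 1.459 / 40.40 = 0.03611 h⁻¹
t½ = ln 2 / k = ln 2 / 0.03611 ≈ 19.2 hours

19.2 hours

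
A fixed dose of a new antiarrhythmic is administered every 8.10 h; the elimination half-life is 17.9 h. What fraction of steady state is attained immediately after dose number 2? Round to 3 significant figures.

k = ln 2 / 17.9 = 0.03872 h⁻¹
f_n = 1 − e^(−nkτ) = 1 − e^(−2 × 0.03872 × 8.10) = 1 − e^(−0.6273) = 1 − 0.5340 ≈ 0.466

0.466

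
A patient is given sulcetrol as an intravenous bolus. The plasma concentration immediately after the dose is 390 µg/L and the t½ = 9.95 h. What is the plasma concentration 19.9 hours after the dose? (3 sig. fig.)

k = ln 2 / 9.95 = 0.06966 h⁻¹
C(t) = C₀ e^(−kt) = 390 × e^(−0.06966 × 19.9) = 390 × e^(−1.386) = 390 × 0.2500 ≈ 97.5 µg/L

97.5 µg/L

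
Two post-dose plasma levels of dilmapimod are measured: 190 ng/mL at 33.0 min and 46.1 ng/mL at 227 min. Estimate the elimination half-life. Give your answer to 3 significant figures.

k = ln(C₁/C₂) / (t₂ − t₁) = ln(190/46.1) / (227 − 33.0)
  = 1.416 / 194.0 = 0.007300 min⁻¹
t½ = ln 2 / k = ln 2 / 0.007300 ≈ 95.0 minutes

95.0 minutes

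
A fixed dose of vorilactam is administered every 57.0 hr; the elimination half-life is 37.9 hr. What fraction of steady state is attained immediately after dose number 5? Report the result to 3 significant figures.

0.995

k = ln 2 / 37.9 = 0.01829 hr⁻¹
f_n = 1 − e^(−nkτ) = 1 − e^(−5 × 0.01829 × 57.0) = 1 − e^(−5.212) = 1 − 0.005449 ≈ 0.995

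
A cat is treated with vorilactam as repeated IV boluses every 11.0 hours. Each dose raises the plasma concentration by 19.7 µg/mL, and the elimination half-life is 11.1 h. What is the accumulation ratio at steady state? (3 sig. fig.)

k = ln 2 / 11.1 = 0.06245 h⁻¹
Fraction remaining after one interval: e^(−kτ) = e^(−0.06245 × 11.0) = 0.5031
R = 1 / (1 − 0.5031) = 1 / 0.4969 ≈ 2.01

2.01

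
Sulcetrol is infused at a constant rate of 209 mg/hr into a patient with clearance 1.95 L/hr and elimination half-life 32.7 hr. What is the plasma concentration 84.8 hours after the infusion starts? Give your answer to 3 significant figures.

Css = rate / CL = 209 / 1.95 = 107.2 mg/L
k = ln 2 / 32.7 = 0.02120 hr⁻¹
C(t) = Css (1 − e^(−kt)) = 107.2 × (1 − e^(−1.798)) = 107.2 × 0.8343 ≈ 89.4 mg/L

89.4 mg/L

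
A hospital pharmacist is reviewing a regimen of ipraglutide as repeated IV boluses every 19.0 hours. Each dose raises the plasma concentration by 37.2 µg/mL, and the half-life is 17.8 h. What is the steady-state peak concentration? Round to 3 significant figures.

k = ln 2 / 17.8 = 0.03894 h⁻¹
Fraction remaining after one interval: e^(−kτ) = e^(−0.03894 × 19.0) = 0.4772
R = 1 / (1 − 0.4772) = 1.913
Css,max = 37.2 × 1.913 ≈ 71.2 µg/mL

71.2 µg/mL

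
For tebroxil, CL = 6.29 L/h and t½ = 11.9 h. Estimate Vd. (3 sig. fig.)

k = ln 2 / t½ = ln 2 / 11.9 = 0.05825 h⁻¹
V = CL / k = 6.29 / 0.05825 ≈ 108 L

108 L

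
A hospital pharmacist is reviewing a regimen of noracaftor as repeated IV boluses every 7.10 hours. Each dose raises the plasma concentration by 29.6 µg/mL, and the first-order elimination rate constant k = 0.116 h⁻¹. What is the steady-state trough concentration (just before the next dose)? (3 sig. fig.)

Fraction remaining after one interval: e^(−kτ) = e^(−0.1160 × 7.10) = 0.4388
R = 1 / (1 − 0.4388) = 1.782
Css,max = 29.6 × 1.782 = 52.75 µg/mL
Css,min = Css,max × e^(−kτ) = 52.75 × 0.4388 ≈ 23.1 µg/mL

23.1 µg/mL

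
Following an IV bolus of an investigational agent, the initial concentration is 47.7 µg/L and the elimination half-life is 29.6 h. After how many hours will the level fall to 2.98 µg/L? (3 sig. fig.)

k = ln 2 / 29.6 = 0.02342 h⁻¹
C(t) = C₀ e^(−kt)  ⇒  t = ln(C₀/C) / k
t = ln(47.7/2.98) / 0.02342 = 2.773 / 0.02342 ≈ 118 hours

118 hours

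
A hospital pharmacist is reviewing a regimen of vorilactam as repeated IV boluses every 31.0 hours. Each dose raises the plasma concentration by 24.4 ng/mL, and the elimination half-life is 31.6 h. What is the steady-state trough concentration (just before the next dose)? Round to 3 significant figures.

k = ln 2 / 31.6 = 0.02194 h⁻¹
Fraction remaining after one interval: e^(−kτ) = e^(−0.02194 × 31.0) = 0.5066
R = 1 / (1 − 0.5066) = 2.027
Css,max = 24.4 × 2.027 = 49.46 ng/mL
Css,min = Css,max × e^(−kτ) = 49.46 × 0.5066 ≈ 25.1 ng/mL

25.1 ng/mL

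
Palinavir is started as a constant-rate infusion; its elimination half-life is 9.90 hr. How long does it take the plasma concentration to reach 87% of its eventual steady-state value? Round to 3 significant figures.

k = ln 2 / 9.90 = 0.07001 hr⁻¹
f = 1 − e^(−kt)  ⇒  t = −ln(1 − f) / k
t = −ln(1 − 0.87) / 0.07001 = 2.040 / 0.07001 ≈ 29.1 hours

29.1 hours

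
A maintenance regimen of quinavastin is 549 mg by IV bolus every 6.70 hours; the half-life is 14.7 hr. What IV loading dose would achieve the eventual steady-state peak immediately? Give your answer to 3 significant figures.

2030 mg

k = ln 2 / 14.7 = 0.04715 hr⁻¹
Accumulation ratio R = 1 / (1 − e^(−kτ)) = 1 / (1 − e^(−0.04715×6.70)) = 1 / (1 − 0.7291) = 3.692
Loading dose = maintenance dose × R = 549 × 3.692 ≈ 2030 mg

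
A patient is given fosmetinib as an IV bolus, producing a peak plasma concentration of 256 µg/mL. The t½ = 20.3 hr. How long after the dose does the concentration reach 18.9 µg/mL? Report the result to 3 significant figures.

76.3 hours

k = ln 2 / 20.3 = 0.03415 hr⁻¹
C(t) = C₀ e^(−kt)  ⇒  t = ln(C₀/C) / k
t = ln(256/18.9) / 0.03415 = 2.606 / 0.03415 ≈ 76.3 hours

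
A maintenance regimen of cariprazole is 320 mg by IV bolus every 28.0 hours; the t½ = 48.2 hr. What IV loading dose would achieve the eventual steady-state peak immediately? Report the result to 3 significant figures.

k = ln 2 / 48.2 = 0.01438 hr⁻¹
Accumulation ratio R = 1 / (1 − e^(−kτ)) = 1 / (1 − e^(−0.01438×28.0)) = 1 / (1 − 0.6685) = 3.017
Loading dose = maintenance dose × R = 320 × 3.017 ≈ 965 mg

965 mg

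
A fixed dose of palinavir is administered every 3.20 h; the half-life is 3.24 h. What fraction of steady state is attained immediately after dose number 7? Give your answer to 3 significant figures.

0.992

k = ln 2 / 3.24 = 0.2139 h⁻¹
f_n = 1 − e^(−nkτ) = 1 − e^(−7 × 0.2139 × 3.20) = 1 − e^(−4.792) = 1 − 0.008295 ≈ 0.992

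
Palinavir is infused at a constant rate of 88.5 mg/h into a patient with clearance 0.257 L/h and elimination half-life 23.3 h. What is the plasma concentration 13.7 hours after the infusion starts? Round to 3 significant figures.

Css = rate / CL = 88.5 / 0.257 = 344.4 mg/L
k = ln 2 / 23.3 = 0.02975 h⁻¹
C(t) = Css (1 − e^(−kt)) = 344.4 × (1 − e^(−0.4076)) = 344.4 × 0.3347 ≈ 115 mg/L

115 mg/L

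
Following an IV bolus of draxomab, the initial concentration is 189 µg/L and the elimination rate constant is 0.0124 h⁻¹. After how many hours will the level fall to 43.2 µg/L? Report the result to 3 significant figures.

119 hours

C(t) = C₀ e^(−kt)  ⇒  t = ln(C₀/C) / k
t = ln(189/43.2) / 0.01240 = 1.476 / 0.01240 ≈ 119 hours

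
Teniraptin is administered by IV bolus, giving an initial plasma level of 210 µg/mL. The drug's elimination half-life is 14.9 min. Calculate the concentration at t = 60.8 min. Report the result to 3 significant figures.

12.4 µg/mL

k = ln 2 / 14.9 = 0.04652 min⁻¹
60.8 min is 4.081 half-lives, so C = 210 × (1/2)^4.081 = 210 × 0.05911 ≈ 12.4 µg/mL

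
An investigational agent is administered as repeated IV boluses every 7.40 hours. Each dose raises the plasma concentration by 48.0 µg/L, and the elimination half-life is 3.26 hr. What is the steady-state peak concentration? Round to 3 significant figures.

60.6 µg/L

k = ln 2 / 3.26 = 0.2126 hr⁻¹
Fraction remaining after one interval: e^(−kτ) = e^(−0.2126 × 7.40) = 0.2073
R = 1 / (1 − 0.2073) = 1.262
Css,max = 48.0 × 1.262 ≈ 60.6 µg/L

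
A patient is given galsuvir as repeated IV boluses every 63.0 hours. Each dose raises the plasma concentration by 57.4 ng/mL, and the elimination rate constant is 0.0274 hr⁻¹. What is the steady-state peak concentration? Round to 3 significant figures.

Fraction remaining after one interval: e^(−kτ) = e^(−0.02740 × 63.0) = 0.1780
R = 1 / (1 − 0.1780) = 1.216
Css,max = 57.4 × 1.216 ≈ 69.8 ng/mL

69.8 ng/mL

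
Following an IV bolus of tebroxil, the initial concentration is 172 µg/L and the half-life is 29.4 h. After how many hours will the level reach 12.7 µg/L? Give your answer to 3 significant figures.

111 hours

k = ln 2 / 29.4 = 0.02358 h⁻¹
C(t) = C₀ e^(−kt)  ⇒  t = ln(C₀/C) / k
t = ln(172/12.7) / 0.02358 = 2.606 / 0.02358 ≈ 111 hours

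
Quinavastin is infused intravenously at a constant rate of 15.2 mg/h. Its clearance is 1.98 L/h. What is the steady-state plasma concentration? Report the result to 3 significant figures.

7.68 mg/L

Css = infusion rate / CL = 15.2 / 1.98 ≈ 7.68 mg/L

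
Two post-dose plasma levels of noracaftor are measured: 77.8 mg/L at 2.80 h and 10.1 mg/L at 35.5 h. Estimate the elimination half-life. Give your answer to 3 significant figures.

11.1 hours

k = ln(C₁/C₂) / (t₂ − t₁) = ln(77.8/10.1) / (35.5 − 2.80)
  = 2.042 / 32.70 = 0.06243 h⁻¹
t½ = ln 2 / k = ln 2 / 0.06243 ≈ 11.1 hours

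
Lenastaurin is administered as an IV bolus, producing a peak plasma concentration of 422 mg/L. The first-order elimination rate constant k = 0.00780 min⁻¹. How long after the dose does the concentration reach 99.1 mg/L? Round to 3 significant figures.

186 minutes

C(t) = C₀ e^(−kt)  ⇒  t = ln(C₀/C) / k
t = ln(422/99.1) / 0.007800 = 1.449 / 0.007800 ≈ 186 minutes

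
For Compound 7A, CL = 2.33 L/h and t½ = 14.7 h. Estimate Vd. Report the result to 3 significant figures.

49.4 L

k = ln 2 / t½ = ln 2 / 14.7 = 0.04715 h⁻¹
V = CL / k = 2.33 / 0.04715 ≈ 49.4 L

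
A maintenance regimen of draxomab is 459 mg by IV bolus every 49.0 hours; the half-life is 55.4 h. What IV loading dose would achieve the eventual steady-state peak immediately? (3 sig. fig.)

k = ln 2 / 55.4 = 0.01251 h⁻¹
Accumulation ratio R = 1 / (1 − e^(−kτ)) = 1 / (1 − e^(−0.01251×49.0)) = 1 / (1 − 0.5417) = 2.182
Loading dose = maintenance dose × R = 459 × 2.182 ≈ 1000 mg

1000 mg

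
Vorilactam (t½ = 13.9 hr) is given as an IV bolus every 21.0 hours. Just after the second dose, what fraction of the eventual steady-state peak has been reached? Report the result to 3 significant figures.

k = ln 2 / 13.9 = 0.04987 hr⁻¹
f_n = 1 − e^(−nkτ) = 1 − e^(−2 × 0.04987 × 21.0) = 1 − e^(−2.094) = 1 − 0.1231 ≈ 0.877

0.877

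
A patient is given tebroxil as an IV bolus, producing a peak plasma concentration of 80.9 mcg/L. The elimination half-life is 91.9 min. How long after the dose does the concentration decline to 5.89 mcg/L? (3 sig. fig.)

347 minutes

k = ln 2 / 91.9 = 0.007542 min⁻¹
C(t) = C₀ e^(−kt)  ⇒  t = ln(C₀/C) / k
t = ln(80.9/5.89) / 0.007542 = 2.620 / 0.007542 ≈ 347 minutes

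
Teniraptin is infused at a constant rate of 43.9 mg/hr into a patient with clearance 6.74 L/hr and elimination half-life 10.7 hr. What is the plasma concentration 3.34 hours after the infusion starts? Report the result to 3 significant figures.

1.27 µg/mL

Css = rate / CL = 43.9 / 6.74 = 6.513 µg/mL
k = ln 2 / 10.7 = 0.06478 hr⁻¹
C(t) = Css (1 − e^(−kt)) = 6.513 × (1 − e^(−0.2164)) = 6.513 × 0.1946 ≈ 1.27 µg/mL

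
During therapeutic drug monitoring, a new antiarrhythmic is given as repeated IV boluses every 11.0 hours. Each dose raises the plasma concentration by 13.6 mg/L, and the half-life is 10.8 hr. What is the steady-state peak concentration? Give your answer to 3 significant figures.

k = ln 2 / 10.8 = 0.06418 hr⁻¹
Fraction remaining after one interval: e^(−kτ) = e^(−0.06418 × 11.0) = 0.4936
R = 1 / (1 − 0.4936) = 1.975
Css,max = 13.6 × 1.975 ≈ 26.9 mg/L

26.9 mg/L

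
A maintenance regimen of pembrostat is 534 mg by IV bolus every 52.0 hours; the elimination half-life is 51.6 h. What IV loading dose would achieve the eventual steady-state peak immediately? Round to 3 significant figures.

1060 mg

k = ln 2 / 51.6 = 0.01343 h⁻¹
Accumulation ratio R = 1 / (1 − e^(−kτ)) = 1 / (1 − e^(−0.01343×52.0)) = 1 / (1 − 0.4973) = 1.989
Loading dose = maintenance dose × R = 534 × 1.989 ≈ 1060 mg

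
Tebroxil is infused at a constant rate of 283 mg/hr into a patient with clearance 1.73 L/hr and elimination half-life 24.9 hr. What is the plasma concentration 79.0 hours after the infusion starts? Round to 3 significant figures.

Css = rate / CL = 283 / 1.73 = 163.6 µg/mL
k = ln 2 / 24.9 = 0.02784 hr⁻¹
C(t) = Css (1 − e^(−kt)) = 163.6 × (1 − e^(−2.199)) = 163.6 × 0.8891 ≈ 145 µg/mL

145 µg/mL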